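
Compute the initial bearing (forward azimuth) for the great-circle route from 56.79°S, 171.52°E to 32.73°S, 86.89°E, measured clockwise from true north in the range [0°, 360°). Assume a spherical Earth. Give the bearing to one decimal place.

Δλ = 86.89 − 171.52 = -84.63°.
θ = atan2( sin Δλ · cos φ₂ , cos φ₁ · sin φ₂ − sin φ₁ · cos φ₂ · cos Δλ )
  = atan2(-0.83754, -0.23027) = -105.373° → normalised to [0°, 360°): 254.627°.

254.6°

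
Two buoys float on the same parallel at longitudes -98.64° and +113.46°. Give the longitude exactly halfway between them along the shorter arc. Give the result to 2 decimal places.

Signed shortest Δλ from -98.64° to +113.46° is -147.90°.
Midpoint longitude = -98.64° + (-147.90°)/2 = -98.64° − 73.95° = -172.59°.
(The naïve average (-98.64 + +113.46)/2 = 7.41° is on the wrong side of the globe.)

-172.59°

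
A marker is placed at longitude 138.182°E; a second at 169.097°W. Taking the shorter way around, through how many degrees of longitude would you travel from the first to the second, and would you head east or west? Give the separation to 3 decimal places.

Raw difference: -169.097 − 138.182 = -307.279°.
Normalise into (−180°, 180°]: -307.279° + 360° = 52.721°.
Positive ⇒ the second point lies to the east; separation 52.721°.

52.721° east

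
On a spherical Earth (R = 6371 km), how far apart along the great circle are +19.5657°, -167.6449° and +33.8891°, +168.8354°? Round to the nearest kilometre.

2815 km

Δλ = 168.8354 − -167.6449 = 336.4803°; wrapped into (−180°, 180°]: -23.5197°.
Δφ = 33.8891 − 19.5657 = 14.3234°.
a = sin²(Δφ/2) + cos φ₁ · cos φ₂ · sin²(Δλ/2) = 0.048033.
c = 2·atan2(√a, √(1−a)) = 0.44192 rad → d = 6371·c ≈ 2815.46 km.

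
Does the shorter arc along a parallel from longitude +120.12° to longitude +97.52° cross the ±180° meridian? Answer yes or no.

No

Signed shortest Δλ = ((97.52 − 120.12 + 180) mod 360) − 180 = -22.6°.
Going west by 22.6° from +120.12° reaches +97.52° without touching 180°.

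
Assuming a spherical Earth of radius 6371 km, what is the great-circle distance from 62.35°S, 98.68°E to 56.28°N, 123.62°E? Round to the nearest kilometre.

13367 km

Δλ = 123.62 − 98.68 = 24.94°.
Δφ = 56.28 − -62.35 = 118.63°.
a = sin²(Δφ/2) + cos φ₁ · cos φ₂ · sin²(Δλ/2) = 0.751587.
c = 2·atan2(√a, √(1−a)) = 2.09806 rad → d = 6371·c ≈ 13366.77 km.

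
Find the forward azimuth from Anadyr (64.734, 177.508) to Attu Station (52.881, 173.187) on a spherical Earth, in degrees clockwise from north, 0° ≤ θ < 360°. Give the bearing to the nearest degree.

193°

Δλ = 173.187 − 177.508 = -4.321°.
θ = atan2( sin Δλ · cos φ₂ , cos φ₁ · sin φ₂ − sin φ₁ · cos φ₂ · cos Δλ )
  = atan2(-0.04547, -0.20385) = -167.426° → normalised to [0°, 360°): 192.574°.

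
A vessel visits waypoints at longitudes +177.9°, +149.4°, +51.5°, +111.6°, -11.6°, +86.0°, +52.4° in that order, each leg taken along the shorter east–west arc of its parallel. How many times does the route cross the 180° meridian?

0

Leg 1: +177.9° → +149.4°, shortest Δλ = -28.5° (west) — does not cross 180°.
Leg 2: +149.4° → +51.5°, shortest Δλ = -97.9° (west) — does not cross 180°.
Leg 3: +51.5° → +111.6°, shortest Δλ = 60.1° (east) — does not cross 180°.
Leg 4: +111.6° → -11.6°, shortest Δλ = -123.2° (west) — does not cross 180°.
Leg 5: -11.6° → +86.0°, shortest Δλ = 97.6° (east) — does not cross 180°.
Leg 6: +86.0° → +52.4°, shortest Δλ = -33.6° (west) — does not cross 180°.
Total crossings: 0.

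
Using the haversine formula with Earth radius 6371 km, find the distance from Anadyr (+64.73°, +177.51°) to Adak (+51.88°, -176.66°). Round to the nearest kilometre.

1467 km

Δλ = -176.66 − 177.51 = -354.17°; wrapped into (−180°, 180°]: 5.83°.
Δφ = 51.88 − 64.73 = -12.85°.
a = sin²(Δφ/2) + cos φ₁ · cos φ₂ · sin²(Δλ/2) = 0.013204.
c = 2·atan2(√a, √(1−a)) = 0.23032 rad → d = 6371·c ≈ 1467.39 km.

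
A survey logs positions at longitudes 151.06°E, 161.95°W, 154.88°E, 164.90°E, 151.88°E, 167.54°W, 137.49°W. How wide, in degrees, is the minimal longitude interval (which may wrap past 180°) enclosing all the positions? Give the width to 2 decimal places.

71.45°

Sort the longitudes: -167.54°, -161.95°, -137.49°, +151.06°, +151.88°, +154.88°, +164.90°.
Eastward gaps between consecutive values (wrapping around): 5.59°, 24.46°, 288.55°, 0.82°, 3.00°, 10.02°, 27.56°.
Largest gap = 288.55° ⇒ minimal covering band is its complement: 360° − 288.55° = 71.45°.
Band runs from +151.06° eastward to -137.49°, crossing the antimeridian.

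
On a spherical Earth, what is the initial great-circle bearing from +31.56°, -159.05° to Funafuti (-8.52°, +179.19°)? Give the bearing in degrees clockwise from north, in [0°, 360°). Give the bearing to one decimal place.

Δλ = 179.19 − -159.05 = 338.24°; wrapped into (−180°, 180°]: -21.76°.
θ = atan2( sin Δλ · cos φ₂ , cos φ₁ · sin φ₂ − sin φ₁ · cos φ₂ · cos Δλ )
  = atan2(-0.36663, -0.60697) = -148.867° → normalised to [0°, 360°): 211.133°.

211.1°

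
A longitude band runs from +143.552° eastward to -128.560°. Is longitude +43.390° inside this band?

Band width going east from +143.552° to -128.560°: ((-128.560 − 143.552) mod 360) = 87.888°.
Offset of +43.390° east of the west edge: ((43.390 − 143.552) mod 360) = 259.838°.
259.838° > 87.888° ⇒ outside.

No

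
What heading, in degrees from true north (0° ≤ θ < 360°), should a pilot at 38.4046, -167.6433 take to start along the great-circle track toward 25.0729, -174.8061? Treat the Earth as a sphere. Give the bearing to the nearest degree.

207°

Δλ = -174.8061 − -167.6433 = -7.1628°.
θ = atan2( sin Δλ · cos φ₂ , cos φ₁ · sin φ₂ − sin φ₁ · cos φ₂ · cos Δλ )
  = atan2(-0.11294, -0.22620) = -153.467° → normalised to [0°, 360°): 206.533°.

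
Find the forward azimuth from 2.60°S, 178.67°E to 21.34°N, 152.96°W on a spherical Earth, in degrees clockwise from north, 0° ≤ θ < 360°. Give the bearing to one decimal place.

47.8°

Δλ = -152.96 − 178.67 = -331.63°; wrapped into (−180°, 180°]: 28.37°.
θ = atan2( sin Δλ · cos φ₂ , cos φ₁ · sin φ₂ − sin φ₁ · cos φ₂ · cos Δλ )
  = atan2(0.44259, 0.40071) = 47.843° → normalised to [0°, 360°): 47.843°.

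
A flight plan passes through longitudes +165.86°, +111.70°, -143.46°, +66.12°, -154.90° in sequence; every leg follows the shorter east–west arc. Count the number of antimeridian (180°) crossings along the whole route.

3

Leg 1: +165.86° → +111.70°, shortest Δλ = -54.16° (west) — does not cross 180°.
Leg 2: +111.70° → -143.46°, shortest Δλ = 104.84° (east) — crosses 180°.
Leg 3: -143.46° → +66.12°, shortest Δλ = -150.42° (west) — crosses 180°.
Leg 4: +66.12° → -154.90°, shortest Δλ = 138.98° (east) — crosses 180°.
Total crossings: 3.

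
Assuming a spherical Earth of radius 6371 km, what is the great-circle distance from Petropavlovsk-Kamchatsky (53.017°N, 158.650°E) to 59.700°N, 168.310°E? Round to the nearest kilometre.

950 km

Δλ = 168.310 − 158.650 = 9.660°.
Δφ = 59.700 − 53.017 = 6.683°.
a = sin²(Δφ/2) + cos φ₁ · cos φ₂ · sin²(Δλ/2) = 0.005549.
c = 2·atan2(√a, √(1−a)) = 0.14912 rad → d = 6371·c ≈ 950.07 km.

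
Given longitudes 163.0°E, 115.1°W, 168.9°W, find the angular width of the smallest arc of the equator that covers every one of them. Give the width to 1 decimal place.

81.9°

Sort the longitudes: -168.9°, -115.1°, +163.0°.
Eastward gaps between consecutive values (wrapping around): 53.8°, 278.1°, 28.1°.
Largest gap = 278.1° ⇒ minimal covering band is its complement: 360° − 278.1° = 81.9°.
Band runs from +163.0° eastward to -115.1°, crossing the antimeridian.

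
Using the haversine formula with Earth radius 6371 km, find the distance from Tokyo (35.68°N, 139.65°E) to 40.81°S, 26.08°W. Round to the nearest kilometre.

18647 km

Δλ = -26.08 − 139.65 = -165.73°.
Δφ = -40.81 − 35.68 = -76.49°.
a = sin²(Δφ/2) + cos φ₁ · cos φ₂ · sin²(Δλ/2) = 0.988512.
c = 2·atan2(√a, √(1−a)) = 2.92682 rad → d = 6371·c ≈ 18646.76 km.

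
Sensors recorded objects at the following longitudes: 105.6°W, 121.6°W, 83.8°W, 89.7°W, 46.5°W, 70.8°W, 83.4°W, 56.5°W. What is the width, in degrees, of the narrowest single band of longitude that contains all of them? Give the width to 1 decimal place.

75.1°

Sort the longitudes: -121.6°, -105.6°, -89.7°, -83.8°, -83.4°, -70.8°, -56.5°, -46.5°.
Eastward gaps between consecutive values (wrapping around): 16.0°, 15.9°, 5.9°, 0.4°, 12.6°, 14.3°, 10.0°, 284.9°.
Largest gap = 284.9° ⇒ minimal covering band is its complement: 360° − 284.9° = 75.1°.
Band runs from -121.6° eastward to -46.5°.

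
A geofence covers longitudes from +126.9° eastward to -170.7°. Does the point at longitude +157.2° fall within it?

Band width going east from +126.9° to -170.7°: ((-170.7 − 126.9) mod 360) = 62.4°.
Offset of +157.2° east of the west edge: ((157.2 − 126.9) mod 360) = 30.3°.
30.3° ≤ 62.4° ⇒ inside.

Yes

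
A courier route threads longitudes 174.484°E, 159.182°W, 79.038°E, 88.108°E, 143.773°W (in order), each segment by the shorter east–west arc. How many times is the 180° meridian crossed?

3

Leg 1: +174.484° → -159.182°, shortest Δλ = 26.334° (east) — crosses 180°.
Leg 2: -159.182° → +79.038°, shortest Δλ = -121.78° (west) — crosses 180°.
Leg 3: +79.038° → +88.108°, shortest Δλ = 9.07° (east) — does not cross 180°.
Leg 4: +88.108° → -143.773°, shortest Δλ = 128.119° (east) — crosses 180°.
Total crossings: 3.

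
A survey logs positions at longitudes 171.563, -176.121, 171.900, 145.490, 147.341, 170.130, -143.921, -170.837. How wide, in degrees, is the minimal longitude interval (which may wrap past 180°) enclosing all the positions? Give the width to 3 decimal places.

70.589°

Sort the longitudes: -176.121°, -170.837°, -143.921°, +145.490°, +147.341°, +170.130°, +171.563°, +171.900°.
Eastward gaps between consecutive values (wrapping around): 5.284°, 26.916°, 289.411°, 1.851°, 22.789°, 1.433°, 0.337°, 11.979°.
Largest gap = 289.411° ⇒ minimal covering band is its complement: 360° − 289.411° = 70.589°.
Band runs from +145.490° eastward to -143.921°, crossing the antimeridian.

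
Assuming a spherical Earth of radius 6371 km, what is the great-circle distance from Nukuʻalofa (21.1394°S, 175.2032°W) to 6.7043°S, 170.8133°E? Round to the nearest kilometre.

Δλ = 170.8133 − -175.2032 = 346.0165°; wrapped into (−180°, 180°]: -13.9835°.
Δφ = -6.7043 − -21.1394 = 14.4351°.
a = sin²(Δφ/2) + cos φ₁ · cos φ₂ · sin²(Δλ/2) = 0.029510.
c = 2·atan2(√a, √(1−a)) = 0.34528 rad → d = 6371·c ≈ 2199.81 km.

2200 km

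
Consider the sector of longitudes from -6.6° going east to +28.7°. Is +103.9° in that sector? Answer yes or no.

Band width going east from -6.6° to +28.7°: ((28.7 − -6.6) mod 360) = 35.3°.
Offset of +103.9° east of the west edge: ((103.9 − -6.6) mod 360) = 110.5°.
110.5° > 35.3° ⇒ outside.

No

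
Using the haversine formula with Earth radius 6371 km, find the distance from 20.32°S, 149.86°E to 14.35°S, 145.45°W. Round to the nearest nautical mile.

3703 nmi

Δλ = -145.45 − 149.86 = -295.31°; wrapped into (−180°, 180°]: 64.69°.
Δφ = -14.35 − -20.32 = 5.97°.
a = sin²(Δφ/2) + cos φ₁ · cos φ₂ · sin²(Δλ/2) = 0.262765.
c = 2·atan2(√a, √(1−a)) = 1.07644 rad → d = 6371·c ≈ 6857.97 km ≈ 3703.01 nmi.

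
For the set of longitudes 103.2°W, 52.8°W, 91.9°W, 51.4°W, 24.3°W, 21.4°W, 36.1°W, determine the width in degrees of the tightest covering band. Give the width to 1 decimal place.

Sort the longitudes: -103.2°, -91.9°, -52.8°, -51.4°, -36.1°, -24.3°, -21.4°.
Eastward gaps between consecutive values (wrapping around): 11.3°, 39.1°, 1.4°, 15.3°, 11.8°, 2.9°, 278.2°.
Largest gap = 278.2° ⇒ minimal covering band is its complement: 360° − 278.2° = 81.8°.
Band runs from -103.2° eastward to -21.4°.

81.8°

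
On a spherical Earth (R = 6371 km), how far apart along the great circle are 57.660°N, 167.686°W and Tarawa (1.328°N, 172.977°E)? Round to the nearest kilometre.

6492 km

Δλ = 172.977 − -167.686 = 340.663°; wrapped into (−180°, 180°]: -19.337°.
Δφ = 1.328 − 57.660 = -56.332°.
a = sin²(Δφ/2) + cos φ₁ · cos φ₂ · sin²(Δλ/2) = 0.237895.
c = 2·atan2(√a, √(1−a)) = 1.01901 rad → d = 6371·c ≈ 6492.11 km.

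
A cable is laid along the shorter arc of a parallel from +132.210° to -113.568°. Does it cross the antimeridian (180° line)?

Yes

Naïve |-113.568 − 132.210| = 245.778° > 180°, so the shorter arc goes the other way round — across 180°.
Signed shortest Δλ = ((-113.568 − 132.210 + 180) mod 360) − 180 = 114.222°.
Going east by 114.222° from +132.210° passes through 180° before reaching -113.568°.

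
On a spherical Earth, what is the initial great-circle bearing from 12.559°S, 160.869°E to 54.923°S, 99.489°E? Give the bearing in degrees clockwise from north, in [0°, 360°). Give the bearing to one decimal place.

Δλ = 99.489 − 160.869 = -61.380°.
θ = atan2( sin Δλ · cos φ₂ , cos φ₁ · sin φ₂ − sin φ₁ · cos φ₂ · cos Δλ )
  = atan2(-0.50446, -0.73894) = -145.679° → normalised to [0°, 360°): 214.321°.

214.3°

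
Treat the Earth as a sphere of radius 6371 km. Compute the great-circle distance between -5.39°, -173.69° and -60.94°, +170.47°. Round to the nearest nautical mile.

Δλ = 170.47 − -173.69 = 344.16°; wrapped into (−180°, 180°]: -15.84°.
Δφ = -60.94 − -5.39 = -55.55°.
a = sin²(Δφ/2) + cos φ₁ · cos φ₂ · sin²(Δλ/2) = 0.226338.
c = 2·atan2(√a, √(1−a)) = 0.99163 rad → d = 6371·c ≈ 6317.69 km ≈ 3411.28 nmi.

3411 nmi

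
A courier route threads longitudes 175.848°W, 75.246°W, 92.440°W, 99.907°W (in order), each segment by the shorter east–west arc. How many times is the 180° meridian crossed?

Leg 1: -175.848° → -75.246°, shortest Δλ = 100.602° (east) — does not cross 180°.
Leg 2: -75.246° → -92.440°, shortest Δλ = -17.194° (west) — does not cross 180°.
Leg 3: -92.440° → -99.907°, shortest Δλ = -7.467° (west) — does not cross 180°.
Total crossings: 0.

0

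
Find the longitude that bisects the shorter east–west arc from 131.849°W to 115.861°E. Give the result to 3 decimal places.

172.006°E

Signed shortest Δλ from -131.849° to +115.861° is -112.290°.
Midpoint longitude = -131.849° + (-112.290°)/2 = -131.849° − 56.145° = -187.994°.
Normalise into (−180°, 180°]: +172.006°.
(The naïve average (-131.849 + +115.861)/2 = -7.994° is on the wrong side of the globe.)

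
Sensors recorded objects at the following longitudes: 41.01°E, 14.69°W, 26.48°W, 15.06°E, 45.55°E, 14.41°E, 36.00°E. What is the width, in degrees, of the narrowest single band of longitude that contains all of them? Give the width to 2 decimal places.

72.03°

Sort the longitudes: -26.48°, -14.69°, +14.41°, +15.06°, +36.00°, +41.01°, +45.55°.
Eastward gaps between consecutive values (wrapping around): 11.79°, 29.10°, 0.65°, 20.94°, 5.01°, 4.54°, 287.97°.
Largest gap = 287.97° ⇒ minimal covering band is its complement: 360° − 287.97° = 72.03°.
Band runs from -26.48° eastward to +45.55°.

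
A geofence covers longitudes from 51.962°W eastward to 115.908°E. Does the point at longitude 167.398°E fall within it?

Band width going east from -51.962° to +115.908°: ((115.908 − -51.962) mod 360) = 167.870°.
Offset of +167.398° east of the west edge: ((167.398 − -51.962) mod 360) = 219.360°.
219.360° > 167.870° ⇒ outside.

No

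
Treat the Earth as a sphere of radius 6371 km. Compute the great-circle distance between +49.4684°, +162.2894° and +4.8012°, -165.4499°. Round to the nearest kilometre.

5818 km

Δλ = -165.4499 − 162.2894 = -327.7393°; wrapped into (−180°, 180°]: 32.2607°.
Δφ = 4.8012 − 49.4684 = -44.6672°.
a = sin²(Δφ/2) + cos φ₁ · cos φ₂ · sin²(Δλ/2) = 0.194384.
c = 2·atan2(√a, √(1−a)) = 0.91318 rad → d = 6371·c ≈ 5817.86 km.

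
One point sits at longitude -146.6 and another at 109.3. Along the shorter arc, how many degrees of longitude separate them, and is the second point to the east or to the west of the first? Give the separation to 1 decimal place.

Raw difference: 109.3 − -146.6 = 255.9°.
Normalise into (−180°, 180°]: 255.9° − 360° = -104.1°.
Negative ⇒ the second point lies to the west; separation 104.1°.

104.1° west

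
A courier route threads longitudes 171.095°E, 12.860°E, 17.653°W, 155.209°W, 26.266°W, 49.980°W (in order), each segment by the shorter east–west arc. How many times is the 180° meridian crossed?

Leg 1: +171.095° → +12.860°, shortest Δλ = -158.235° (west) — does not cross 180°.
Leg 2: +12.860° → -17.653°, shortest Δλ = -30.513° (west) — does not cross 180°.
Leg 3: -17.653° → -155.209°, shortest Δλ = -137.556° (west) — does not cross 180°.
Leg 4: -155.209° → -26.266°, shortest Δλ = 128.943° (east) — does not cross 180°.
Leg 5: -26.266° → -49.980°, shortest Δλ = -23.714° (west) — does not cross 180°.
Total crossings: 0.

0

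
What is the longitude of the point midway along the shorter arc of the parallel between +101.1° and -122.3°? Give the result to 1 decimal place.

+169.4°

Signed shortest Δλ from +101.1° to -122.3° is +136.6°.
Midpoint longitude = +101.1° + (+136.6°)/2 = +101.1° + 68.3° = +169.4°.
(The naïve average (+101.1 + -122.3)/2 = -10.6° is on the wrong side of the globe.)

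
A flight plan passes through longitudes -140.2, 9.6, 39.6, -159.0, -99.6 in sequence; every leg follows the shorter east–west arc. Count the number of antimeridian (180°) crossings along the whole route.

1

Leg 1: -140.2° → +9.6°, shortest Δλ = 149.8° (east) — does not cross 180°.
Leg 2: +9.6° → +39.6°, shortest Δλ = 30.0° (east) — does not cross 180°.
Leg 3: +39.6° → -159.0°, shortest Δλ = 161.4° (east) — crosses 180°.
Leg 4: -159.0° → -99.6°, shortest Δλ = 59.4° (east) — does not cross 180°.
Total crossings: 1.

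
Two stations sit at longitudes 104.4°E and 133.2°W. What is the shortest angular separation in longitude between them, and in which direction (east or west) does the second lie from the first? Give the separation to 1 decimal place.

122.4° east

Raw difference: -133.2 − 104.4 = -237.6°.
Normalise into (−180°, 180°]: -237.6° + 360° = 122.4°.
Positive ⇒ the second point lies to the east; separation 122.4°.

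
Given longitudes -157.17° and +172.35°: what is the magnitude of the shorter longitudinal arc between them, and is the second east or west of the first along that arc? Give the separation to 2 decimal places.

Raw difference: 172.35 − -157.17 = 329.52°.
Normalise into (−180°, 180°]: 329.52° − 360° = -30.48°.
Negative ⇒ the second point lies to the west; separation 30.48°.

30.48° west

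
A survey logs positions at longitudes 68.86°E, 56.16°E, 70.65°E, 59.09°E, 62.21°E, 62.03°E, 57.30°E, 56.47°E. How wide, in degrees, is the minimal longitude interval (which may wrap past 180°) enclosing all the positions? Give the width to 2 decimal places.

Sort the longitudes: +56.16°, +56.47°, +57.30°, +59.09°, +62.03°, +62.21°, +68.86°, +70.65°.
Eastward gaps between consecutive values (wrapping around): 0.31°, 0.83°, 1.79°, 2.94°, 0.18°, 6.65°, 1.79°, 345.51°.
Largest gap = 345.51° ⇒ minimal covering band is its complement: 360° − 345.51° = 14.49°.
Band runs from +56.16° eastward to +70.65°.

14.49°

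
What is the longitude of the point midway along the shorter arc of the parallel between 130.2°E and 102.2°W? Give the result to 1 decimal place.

166.0°W

Signed shortest Δλ from +130.2° to -102.2° is +127.6°.
Midpoint longitude = +130.2° + (+127.6°)/2 = +130.2° + 63.8° = +194.0°.
Normalise into (−180°, 180°]: -166.0°.
(The naïve average (+130.2 + -102.2)/2 = 14.0° is on the wrong side of the globe.)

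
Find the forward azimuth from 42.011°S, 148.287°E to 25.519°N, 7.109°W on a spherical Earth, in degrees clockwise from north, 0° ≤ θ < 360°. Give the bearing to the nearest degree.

Δλ = -7.109 − 148.287 = -155.396°.
θ = atan2( sin Δλ · cos φ₂ , cos φ₁ · sin φ₂ − sin φ₁ · cos φ₂ · cos Δλ )
  = atan2(-0.37573, -0.22904) = -121.367° → normalised to [0°, 360°): 238.633°.

239°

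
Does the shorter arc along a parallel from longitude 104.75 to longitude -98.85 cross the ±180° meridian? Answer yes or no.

Yes

Naïve |-98.85 − 104.75| = 203.6° > 180°, so the shorter arc goes the other way round — across 180°.
Signed shortest Δλ = ((-98.85 − 104.75 + 180) mod 360) − 180 = 156.4°.
Going east by 156.4° from +104.75° passes through 180° before reaching -98.85°.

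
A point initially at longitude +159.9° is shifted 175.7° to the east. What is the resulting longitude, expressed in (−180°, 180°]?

-24.4°

Start at +159.9°; shift +175.7° → +335.6°.
+335.6° lies outside (−180°, 180°]; subtract 360° → -24.4°.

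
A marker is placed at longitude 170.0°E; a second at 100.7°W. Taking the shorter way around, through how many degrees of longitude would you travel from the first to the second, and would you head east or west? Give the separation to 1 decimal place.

Raw difference: -100.7 − 170.0 = -270.7°.
Normalise into (−180°, 180°]: -270.7° + 360° = 89.3°.
Positive ⇒ the second point lies to the east; separation 89.3°.

89.3° east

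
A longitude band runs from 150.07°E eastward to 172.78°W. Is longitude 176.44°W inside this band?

Band width going east from +150.07° to -172.78°: ((-172.78 − 150.07) mod 360) = 37.15°.
Offset of -176.44° east of the west edge: ((-176.44 − 150.07) mod 360) = 33.49°.
33.49° ≤ 37.15° ⇒ inside.

Yes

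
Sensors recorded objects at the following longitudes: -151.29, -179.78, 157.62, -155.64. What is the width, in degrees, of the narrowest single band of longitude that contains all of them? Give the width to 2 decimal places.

Sort the longitudes: -179.78°, -155.64°, -151.29°, +157.62°.
Eastward gaps between consecutive values (wrapping around): 24.14°, 4.35°, 308.91°, 22.60°.
Largest gap = 308.91° ⇒ minimal covering band is its complement: 360° − 308.91° = 51.09°.
Band runs from +157.62° eastward to -151.29°, crossing the antimeridian.

51.09°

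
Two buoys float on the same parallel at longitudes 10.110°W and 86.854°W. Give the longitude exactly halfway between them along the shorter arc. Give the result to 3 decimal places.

Signed shortest Δλ from -10.110° to -86.854° is -76.744°.
Midpoint longitude = -10.110° + (-76.744°)/2 = -10.110° − 38.372° = -48.482°.

48.482°W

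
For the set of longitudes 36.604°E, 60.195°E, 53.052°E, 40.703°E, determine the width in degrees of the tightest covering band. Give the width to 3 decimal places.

23.591°

Sort the longitudes: +36.604°, +40.703°, +53.052°, +60.195°.
Eastward gaps between consecutive values (wrapping around): 4.099°, 12.349°, 7.143°, 336.409°.
Largest gap = 336.409° ⇒ minimal covering band is its complement: 360° − 336.409° = 23.591°.
Band runs from +36.604° eastward to +60.195°.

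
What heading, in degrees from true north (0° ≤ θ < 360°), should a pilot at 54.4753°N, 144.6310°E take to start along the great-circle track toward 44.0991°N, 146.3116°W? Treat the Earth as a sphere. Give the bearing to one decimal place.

73.8°

Δλ = -146.3116 − 144.6310 = -290.9426°; wrapped into (−180°, 180°]: 69.0574°.
θ = atan2( sin Δλ · cos φ₂ , cos φ₁ · sin φ₂ − sin φ₁ · cos φ₂ · cos Δλ )
  = atan2(0.67070, 0.19545) = 73.753° → normalised to [0°, 360°): 73.753°.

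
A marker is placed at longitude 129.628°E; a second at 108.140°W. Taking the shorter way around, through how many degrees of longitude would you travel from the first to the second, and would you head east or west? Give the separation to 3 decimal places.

Raw difference: -108.140 − 129.628 = -237.768°.
Normalise into (−180°, 180°]: -237.768° + 360° = 122.232°.
Positive ⇒ the second point lies to the east; separation 122.232°.

122.232° east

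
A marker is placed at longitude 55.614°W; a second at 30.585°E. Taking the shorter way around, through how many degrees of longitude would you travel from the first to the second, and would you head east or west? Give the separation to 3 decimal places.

86.199° east

Raw difference: 30.585 − -55.614 = 86.199°.
Normalise into (−180°, 180°]: 86.199° stays 86.199°.
Positive ⇒ the second point lies to the east; separation 86.199°.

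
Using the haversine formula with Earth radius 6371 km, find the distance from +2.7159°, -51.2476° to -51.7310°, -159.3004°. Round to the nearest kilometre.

Δλ = -159.3004 − -51.2476 = -108.0528°.
Δφ = -51.7310 − 2.7159 = -54.4469°.
a = sin²(Δφ/2) + cos φ₁ · cos φ₂ · sin²(Δλ/2) = 0.614460.
c = 2·atan2(√a, √(1−a)) = 1.80176 rad → d = 6371·c ≈ 11479.04 km.

11479 km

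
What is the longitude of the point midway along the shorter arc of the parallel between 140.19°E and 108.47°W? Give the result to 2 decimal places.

164.14°W

Signed shortest Δλ from +140.19° to -108.47° is +111.34°.
Midpoint longitude = +140.19° + (+111.34°)/2 = +140.19° + 55.67° = +195.86°.
Normalise into (−180°, 180°]: -164.14°.
(The naïve average (+140.19 + -108.47)/2 = 15.86° is on the wrong side of the globe.)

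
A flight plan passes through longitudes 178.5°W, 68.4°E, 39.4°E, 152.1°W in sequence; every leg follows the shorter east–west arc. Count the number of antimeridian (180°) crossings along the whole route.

Leg 1: -178.5° → +68.4°, shortest Δλ = -113.1° (west) — crosses 180°.
Leg 2: +68.4° → +39.4°, shortest Δλ = -29.0° (west) — does not cross 180°.
Leg 3: +39.4° → -152.1°, shortest Δλ = 168.5° (east) — crosses 180°.
Total crossings: 2.

2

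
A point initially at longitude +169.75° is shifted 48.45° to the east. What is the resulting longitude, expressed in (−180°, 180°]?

-141.80°

Start at +169.75°; shift +48.45° → +218.20°.
+218.20° lies outside (−180°, 180°]; subtract 360° → -141.80°.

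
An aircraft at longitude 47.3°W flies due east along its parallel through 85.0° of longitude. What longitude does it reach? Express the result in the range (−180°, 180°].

37.7°E

Start at -47.3°; shift +85.0° → +37.7°.
+37.7° already lies in (−180°, 180°].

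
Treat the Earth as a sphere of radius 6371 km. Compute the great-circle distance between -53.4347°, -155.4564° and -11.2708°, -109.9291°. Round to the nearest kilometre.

6172 km

Δλ = -109.9291 − -155.4564 = 45.5273°.
Δφ = -11.2708 − -53.4347 = 42.1639°.
a = sin²(Δφ/2) + cos φ₁ · cos φ₂ · sin²(Δλ/2) = 0.216857.
c = 2·atan2(√a, √(1−a)) = 0.96880 rad → d = 6371·c ≈ 6172.25 km.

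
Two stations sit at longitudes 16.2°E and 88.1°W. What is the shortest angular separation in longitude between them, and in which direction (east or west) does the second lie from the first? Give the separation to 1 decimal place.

Raw difference: -88.1 − 16.2 = -104.3°.
Normalise into (−180°, 180°]: -104.3° stays -104.3°.
Negative ⇒ the second point lies to the west; separation 104.3°.

104.3° west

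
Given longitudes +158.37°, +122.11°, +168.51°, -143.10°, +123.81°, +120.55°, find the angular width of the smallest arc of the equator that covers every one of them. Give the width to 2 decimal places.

96.35°

Sort the longitudes: -143.10°, +120.55°, +122.11°, +123.81°, +158.37°, +168.51°.
Eastward gaps between consecutive values (wrapping around): 263.65°, 1.56°, 1.70°, 34.56°, 10.14°, 48.39°.
Largest gap = 263.65° ⇒ minimal covering band is its complement: 360° − 263.65° = 96.35°.
Band runs from +120.55° eastward to -143.10°, crossing the antimeridian.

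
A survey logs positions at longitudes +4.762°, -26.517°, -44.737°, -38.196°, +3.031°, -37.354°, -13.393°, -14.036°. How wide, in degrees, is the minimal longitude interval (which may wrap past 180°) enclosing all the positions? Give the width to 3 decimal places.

Sort the longitudes: -44.737°, -38.196°, -37.354°, -26.517°, -14.036°, -13.393°, +3.031°, +4.762°.
Eastward gaps between consecutive values (wrapping around): 6.541°, 0.842°, 10.837°, 12.481°, 0.643°, 16.424°, 1.731°, 310.501°.
Largest gap = 310.501° ⇒ minimal covering band is its complement: 360° − 310.501° = 49.499°.
Band runs from -44.737° eastward to +4.762°.

49.499°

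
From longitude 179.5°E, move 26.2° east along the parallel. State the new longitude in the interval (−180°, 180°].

154.3°W

Start at +179.5°; shift +26.2° → +205.7°.
+205.7° lies outside (−180°, 180°]; subtract 360° → -154.3°.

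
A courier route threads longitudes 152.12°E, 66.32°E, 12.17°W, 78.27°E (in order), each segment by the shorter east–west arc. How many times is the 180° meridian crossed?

0

Leg 1: +152.12° → +66.32°, shortest Δλ = -85.8° (west) — does not cross 180°.
Leg 2: +66.32° → -12.17°, shortest Δλ = -78.49° (west) — does not cross 180°.
Leg 3: -12.17° → +78.27°, shortest Δλ = 90.44° (east) — does not cross 180°.
Total crossings: 0.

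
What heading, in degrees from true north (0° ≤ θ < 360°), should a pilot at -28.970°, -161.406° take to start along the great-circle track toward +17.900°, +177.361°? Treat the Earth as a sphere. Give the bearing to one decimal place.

333.7°

Δλ = 177.361 − -161.406 = 338.767°; wrapped into (−180°, 180°]: -21.233°.
θ = atan2( sin Δλ · cos φ₂ , cos φ₁ · sin φ₂ − sin φ₁ · cos φ₂ · cos Δλ )
  = atan2(-0.34463, 0.69852) = -26.261° → normalised to [0°, 360°): 333.739°.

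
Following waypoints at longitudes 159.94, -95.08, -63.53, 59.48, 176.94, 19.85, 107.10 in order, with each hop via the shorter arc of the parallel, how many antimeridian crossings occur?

Leg 1: +159.94° → -95.08°, shortest Δλ = 104.98° (east) — crosses 180°.
Leg 2: -95.08° → -63.53°, shortest Δλ = 31.55° (east) — does not cross 180°.
Leg 3: -63.53° → +59.48°, shortest Δλ = 123.01° (east) — does not cross 180°.
Leg 4: +59.48° → +176.94°, shortest Δλ = 117.46° (east) — does not cross 180°.
Leg 5: +176.94° → +19.85°, shortest Δλ = -157.09° (west) — does not cross 180°.
Leg 6: +19.85° → +107.10°, shortest Δλ = 87.25° (east) — does not cross 180°.
Total crossings: 1.

1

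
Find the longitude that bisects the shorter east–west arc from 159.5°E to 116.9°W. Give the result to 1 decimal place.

Signed shortest Δλ from +159.5° to -116.9° is +83.6°.
Midpoint longitude = +159.5° + (+83.6°)/2 = +159.5° + 41.8° = +201.3°.
Normalise into (−180°, 180°]: -158.7°.
(The naïve average (+159.5 + -116.9)/2 = 21.3° is on the wrong side of the globe.)

158.7°W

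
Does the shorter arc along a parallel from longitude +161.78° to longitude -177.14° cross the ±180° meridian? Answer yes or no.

Naïve |-177.14 − 161.78| = 338.92° > 180°, so the shorter arc goes the other way round — across 180°.
Signed shortest Δλ = ((-177.14 − 161.78 + 180) mod 360) − 180 = 21.08°.
Going east by 21.08° from +161.78° passes through 180° before reaching -177.14°.

Yes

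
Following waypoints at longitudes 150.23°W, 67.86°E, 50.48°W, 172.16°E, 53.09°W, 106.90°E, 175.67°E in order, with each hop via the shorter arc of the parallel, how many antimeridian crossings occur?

3

Leg 1: -150.23° → +67.86°, shortest Δλ = -141.91° (west) — crosses 180°.
Leg 2: +67.86° → -50.48°, shortest Δλ = -118.34° (west) — does not cross 180°.
Leg 3: -50.48° → +172.16°, shortest Δλ = -137.36° (west) — crosses 180°.
Leg 4: +172.16° → -53.09°, shortest Δλ = 134.75° (east) — crosses 180°.
Leg 5: -53.09° → +106.90°, shortest Δλ = 159.99° (east) — does not cross 180°.
Leg 6: +106.90° → +175.67°, shortest Δλ = 68.77° (east) — does not cross 180°.
Total crossings: 3.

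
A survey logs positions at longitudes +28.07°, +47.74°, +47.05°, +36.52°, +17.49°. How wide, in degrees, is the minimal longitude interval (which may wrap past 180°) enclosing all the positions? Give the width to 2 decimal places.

30.25°

Sort the longitudes: +17.49°, +28.07°, +36.52°, +47.05°, +47.74°.
Eastward gaps between consecutive values (wrapping around): 10.58°, 8.45°, 10.53°, 0.69°, 329.75°.
Largest gap = 329.75° ⇒ minimal covering band is its complement: 360° − 329.75° = 30.25°.
Band runs from +17.49° eastward to +47.74°.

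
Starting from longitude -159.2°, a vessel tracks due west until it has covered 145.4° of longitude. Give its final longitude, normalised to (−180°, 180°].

Start at -159.2°; shift −145.4° → -304.6°.
-304.6° lies outside (−180°, 180°]; add 360° → +55.4°.

+55.4°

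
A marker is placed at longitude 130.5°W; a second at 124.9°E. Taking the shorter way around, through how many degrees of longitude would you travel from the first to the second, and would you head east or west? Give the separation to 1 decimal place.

104.6° west

Raw difference: 124.9 − -130.5 = 255.4°.
Normalise into (−180°, 180°]: 255.4° − 360° = -104.6°.
Negative ⇒ the second point lies to the west; separation 104.6°.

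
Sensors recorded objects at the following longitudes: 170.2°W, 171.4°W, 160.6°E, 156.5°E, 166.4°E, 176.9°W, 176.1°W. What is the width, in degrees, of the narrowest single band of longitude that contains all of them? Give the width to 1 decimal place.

33.3°

Sort the longitudes: -176.9°, -176.1°, -171.4°, -170.2°, +156.5°, +160.6°, +166.4°.
Eastward gaps between consecutive values (wrapping around): 0.8°, 4.7°, 1.2°, 326.7°, 4.1°, 5.8°, 16.7°.
Largest gap = 326.7° ⇒ minimal covering band is its complement: 360° − 326.7° = 33.3°.
Band runs from +156.5° eastward to -170.2°, crossing the antimeridian.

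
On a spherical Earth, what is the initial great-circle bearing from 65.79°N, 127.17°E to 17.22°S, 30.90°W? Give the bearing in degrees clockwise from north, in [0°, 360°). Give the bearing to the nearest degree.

333°

Δλ = -30.90 − 127.17 = -158.07°.
θ = atan2( sin Δλ · cos φ₂ , cos φ₁ · sin φ₂ − sin φ₁ · cos φ₂ · cos Δλ )
  = atan2(-0.35673, 0.68673) = -27.450° → normalised to [0°, 360°): 332.550°.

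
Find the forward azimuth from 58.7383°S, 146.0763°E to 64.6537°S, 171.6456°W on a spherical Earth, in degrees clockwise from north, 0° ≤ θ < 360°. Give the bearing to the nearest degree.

Δλ = -171.6456 − 146.0763 = -317.7219°; wrapped into (−180°, 180°]: 42.2781°.
θ = atan2( sin Δλ · cos φ₂ , cos φ₁ · sin φ₂ − sin φ₁ · cos φ₂ · cos Δλ )
  = atan2(0.28799, -0.19824) = 124.543° → normalised to [0°, 360°): 124.543°.

125°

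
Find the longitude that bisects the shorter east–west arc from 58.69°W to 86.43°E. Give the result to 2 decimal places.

Signed shortest Δλ from -58.69° to +86.43° is +145.12°.
Midpoint longitude = -58.69° + (+145.12°)/2 = -58.69° + 72.56° = +13.87°.

13.87°E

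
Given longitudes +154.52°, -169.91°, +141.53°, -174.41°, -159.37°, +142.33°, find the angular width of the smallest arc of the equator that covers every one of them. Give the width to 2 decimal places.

59.10°

Sort the longitudes: -174.41°, -169.91°, -159.37°, +141.53°, +142.33°, +154.52°.
Eastward gaps between consecutive values (wrapping around): 4.50°, 10.54°, 300.90°, 0.80°, 12.19°, 31.07°.
Largest gap = 300.90° ⇒ minimal covering band is its complement: 360° − 300.90° = 59.10°.
Band runs from +141.53° eastward to -159.37°, crossing the antimeridian.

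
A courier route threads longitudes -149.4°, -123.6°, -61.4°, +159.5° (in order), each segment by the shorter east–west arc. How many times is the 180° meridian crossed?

1

Leg 1: -149.4° → -123.6°, shortest Δλ = 25.8° (east) — does not cross 180°.
Leg 2: -123.6° → -61.4°, shortest Δλ = 62.2° (east) — does not cross 180°.
Leg 3: -61.4° → +159.5°, shortest Δλ = -139.1° (west) — crosses 180°.
Total crossings: 1.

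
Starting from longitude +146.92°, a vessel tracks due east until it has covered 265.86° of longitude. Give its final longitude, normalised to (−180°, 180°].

+52.78°

Start at +146.92°; shift +265.86° → +412.78°.
+412.78° lies outside (−180°, 180°]; subtract 360° → +52.78°.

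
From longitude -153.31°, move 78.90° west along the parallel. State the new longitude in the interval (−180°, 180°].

+127.79°

Start at -153.31°; shift −78.90° → -232.21°.
-232.21° lies outside (−180°, 180°]; add 360° → +127.79°.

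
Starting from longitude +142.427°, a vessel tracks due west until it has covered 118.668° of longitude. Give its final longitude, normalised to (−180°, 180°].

+23.759°

Start at +142.427°; shift −118.668° → +23.759°.
+23.759° already lies in (−180°, 180°].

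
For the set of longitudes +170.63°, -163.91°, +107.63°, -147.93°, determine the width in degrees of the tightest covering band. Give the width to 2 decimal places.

Sort the longitudes: -163.91°, -147.93°, +107.63°, +170.63°.
Eastward gaps between consecutive values (wrapping around): 15.98°, 255.56°, 63.00°, 25.46°.
Largest gap = 255.56° ⇒ minimal covering band is its complement: 360° − 255.56° = 104.44°.
Band runs from +107.63° eastward to -147.93°, crossing the antimeridian.

104.44°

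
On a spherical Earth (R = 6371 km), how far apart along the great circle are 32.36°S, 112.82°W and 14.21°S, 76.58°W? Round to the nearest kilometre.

4186 km

Δλ = -76.58 − -112.82 = 36.24°.
Δφ = -14.21 − -32.36 = 18.15°.
a = sin²(Δφ/2) + cos φ₁ · cos φ₂ · sin²(Δλ/2) = 0.104083.
c = 2·atan2(√a, √(1−a)) = 0.65699 rad → d = 6371·c ≈ 4185.68 km.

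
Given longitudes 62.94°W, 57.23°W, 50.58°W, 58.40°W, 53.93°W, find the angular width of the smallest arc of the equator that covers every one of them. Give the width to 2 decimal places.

Sort the longitudes: -62.94°, -58.40°, -57.23°, -53.93°, -50.58°.
Eastward gaps between consecutive values (wrapping around): 4.54°, 1.17°, 3.30°, 3.35°, 347.64°.
Largest gap = 347.64° ⇒ minimal covering band is its complement: 360° − 347.64° = 12.36°.
Band runs from -62.94° eastward to -50.58°.

12.36°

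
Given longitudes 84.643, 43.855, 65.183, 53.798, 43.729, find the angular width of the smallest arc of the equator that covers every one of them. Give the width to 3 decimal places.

40.914°

Sort the longitudes: +43.729°, +43.855°, +53.798°, +65.183°, +84.643°.
Eastward gaps between consecutive values (wrapping around): 0.126°, 9.943°, 11.385°, 19.460°, 319.086°.
Largest gap = 319.086° ⇒ minimal covering band is its complement: 360° − 319.086° = 40.914°.
Band runs from +43.729° eastward to +84.643°.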